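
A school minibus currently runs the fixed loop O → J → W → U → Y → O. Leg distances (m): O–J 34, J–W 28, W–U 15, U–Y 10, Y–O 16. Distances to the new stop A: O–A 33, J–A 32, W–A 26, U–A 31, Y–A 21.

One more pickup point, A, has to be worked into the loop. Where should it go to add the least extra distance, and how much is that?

+30 m — insert A between J and W.

Insertion cost between consecutive stops i–j is d(i,A) + d(A,j) − d(i,j):
  between O and J: 33 + 32 − 34 = 31
  between J and W: 32 + 26 − 28 = 30
  between W and U: 26 + 31 − 15 = 42
  between U and Y: 31 + 21 − 10 = 42
  between Y and O: 21 + 33 − 16 = 38
Cheapest insertion is between J and W, adding 30.
New total = 103 + 30 = 133.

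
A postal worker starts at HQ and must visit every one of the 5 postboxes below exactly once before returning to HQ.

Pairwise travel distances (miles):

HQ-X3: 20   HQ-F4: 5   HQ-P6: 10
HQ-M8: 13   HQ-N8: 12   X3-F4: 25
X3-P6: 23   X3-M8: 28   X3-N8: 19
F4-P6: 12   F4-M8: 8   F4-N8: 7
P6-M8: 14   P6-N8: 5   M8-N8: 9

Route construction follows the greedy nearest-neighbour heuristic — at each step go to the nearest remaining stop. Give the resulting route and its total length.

Nearest-neighbour total = 79 miles; route HQ → F4 → N8 → P6 → M8 → X3 → HQ.

HQ → [F4:5 / P6:10 / N8:12 / M8:13 / X3:20] → F4 (5)
F4 → [N8:7 / M8:8 / P6:12 / X3:25] → N8 (7)
N8 → [P6:5 / M8:9 / X3:19] → P6 (5)
P6 → [M8:14 / X3:23] → M8 (14)
M8 → [X3:28] → X3 (28)
Return X3→HQ: 20.
Total = 5 + 7 + 5 + 14 + 28 + 20 = 79.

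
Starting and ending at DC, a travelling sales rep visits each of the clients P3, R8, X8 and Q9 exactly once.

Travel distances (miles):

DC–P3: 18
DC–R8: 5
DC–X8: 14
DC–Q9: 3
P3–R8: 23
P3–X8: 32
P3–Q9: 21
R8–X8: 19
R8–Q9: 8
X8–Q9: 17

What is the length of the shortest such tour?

Shortest round trip = 80 miles.

DC - P3 - R8 - X8 - Q9 - DC: 18+23+19+17+3 = 80
DC - P3 - R8 - Q9 - X8 - DC: 18+23+8+17+14 = 80
DC - P3 - X8 - R8 - Q9 - DC: 18+32+19+8+3 = 80
DC - P3 - X8 - Q9 - R8 - DC: 18+32+17+8+5 = 80
DC - P3 - Q9 - R8 - X8 - DC: 18+21+8+19+14 = 80
DC - P3 - Q9 - X8 - R8 - DC: 18+21+17+19+5 = 80
DC - R8 - P3 - X8 - Q9 - DC: 5+23+32+17+3 = 80
DC - R8 - P3 - Q9 - X8 - DC: 5+23+21+17+14 = 80
DC - R8 - X8 - P3 - Q9 - DC: 5+19+32+21+3 = 80
DC - R8 - Q9 - P3 - X8 - DC: 5+8+21+32+14 = 80
DC - X8 - P3 - R8 - Q9 - DC: 14+32+23+8+3 = 80
DC - X8 - R8 - P3 - Q9 - DC: 14+19+23+21+3 = 80
The minimum is 80.
One optimal route: DC → P3 → R8 → X8 → Q9 → DC (or its reverse).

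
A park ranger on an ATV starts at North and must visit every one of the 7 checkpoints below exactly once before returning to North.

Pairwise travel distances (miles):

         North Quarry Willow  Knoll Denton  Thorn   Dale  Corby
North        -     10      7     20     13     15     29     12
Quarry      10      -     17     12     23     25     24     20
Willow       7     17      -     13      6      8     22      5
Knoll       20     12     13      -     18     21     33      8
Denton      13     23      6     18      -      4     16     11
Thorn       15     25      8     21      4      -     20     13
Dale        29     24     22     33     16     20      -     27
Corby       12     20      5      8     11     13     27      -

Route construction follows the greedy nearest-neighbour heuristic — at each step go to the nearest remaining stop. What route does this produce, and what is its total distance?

Total distance 108 miles via the nearest-neighbour route North → Willow → Corby → Knoll → Quarry → Denton → Thorn → Dale → North.

From North: distances to unvisited — Willow=7, Quarry=10, Corby=12, Denton=13, Thorn=15, Knoll=20, Dale=29. Nearest is Willow (7).
From Willow: distances to unvisited — Corby=5, Denton=6, Thorn=8, Knoll=13, Quarry=17, Dale=22. Nearest is Corby (5).
From Corby: distances to unvisited — Knoll=8, Denton=11, Thorn=13, Quarry=20, Dale=27. Nearest is Knoll (8).
From Knoll: distances to unvisited — Quarry=12, Denton=18, Thorn=21, Dale=33. Nearest is Quarry (12).
From Quarry: distances to unvisited — Denton=23, Dale=24, Thorn=25. Nearest is Denton (23).
From Denton: distances to unvisited — Thorn=4, Dale=16. Nearest is Thorn (4).
From Thorn: distances to unvisited — Dale=20. Nearest is Dale (20).
Return Dale→North: 29.
Total = 7 + 5 + 8 + 12 + 23 + 4 + 20 + 29 = 108.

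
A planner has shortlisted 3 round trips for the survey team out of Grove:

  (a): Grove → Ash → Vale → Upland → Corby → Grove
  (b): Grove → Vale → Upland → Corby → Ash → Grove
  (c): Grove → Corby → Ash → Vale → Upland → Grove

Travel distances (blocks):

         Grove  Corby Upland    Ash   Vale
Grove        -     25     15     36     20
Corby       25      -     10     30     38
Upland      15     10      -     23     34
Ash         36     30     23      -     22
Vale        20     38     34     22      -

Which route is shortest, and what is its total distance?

(a): 36 + 22 + 34 + 10 + 25 = 127
(b): 20 + 34 + 10 + 30 + 36 = 130
(c): 25 + 30 + 22 + 34 + 15 = 126

Shortest is (c), total 126 blocks.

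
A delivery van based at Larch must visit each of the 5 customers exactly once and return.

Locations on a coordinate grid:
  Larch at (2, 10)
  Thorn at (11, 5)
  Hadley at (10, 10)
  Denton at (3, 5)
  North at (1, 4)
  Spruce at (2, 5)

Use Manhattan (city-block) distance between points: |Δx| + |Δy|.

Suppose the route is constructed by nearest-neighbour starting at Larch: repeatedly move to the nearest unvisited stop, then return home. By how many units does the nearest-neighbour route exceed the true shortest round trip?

From Larch: Spruce=5, Denton=6, North=7, Hadley=8, Thorn=14 → choose Spruce (5).
From Spruce: Denton=1, North=2, Thorn=9, Hadley=13 → choose Denton (1).
From Denton: North=3, Thorn=8, Hadley=12 → choose North (3).
From North: Thorn=11, Hadley=15 → choose Thorn (11).
From Thorn: Hadley=6 → choose Hadley (6).
NN route Larch → Spruce → Denton → North → Thorn → Hadley → Larch costs 34.
Optimal: Larch → Hadley → Thorn → Denton → North → Spruce → Larch costs 32 (by enumerating all 60 distinct tours).
Excess = 34 − 32 = 2.

The nearest-neighbour route is 2 longer than optimal.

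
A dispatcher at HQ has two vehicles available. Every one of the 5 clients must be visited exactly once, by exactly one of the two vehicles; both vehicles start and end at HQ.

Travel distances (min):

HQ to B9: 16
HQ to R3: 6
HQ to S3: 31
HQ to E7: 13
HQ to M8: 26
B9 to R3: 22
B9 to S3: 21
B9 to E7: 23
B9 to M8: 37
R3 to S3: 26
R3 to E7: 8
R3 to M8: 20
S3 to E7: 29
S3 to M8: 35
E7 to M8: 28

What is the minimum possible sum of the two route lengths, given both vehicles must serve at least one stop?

Check every non-empty split of the stops between the two vehicles; for each half take its own optimal tour:
  {B9} + {R3, S3, E7, M8}: 32 + 103 = 135
  {R3} + {B9, S3, E7, M8}: 12 + 113 = 125
  {B9, R3} + {S3, E7, M8}: 44 + 103 = 147
  {S3} + {B9, R3, E7, M8}: 62 + 93 = 155
  {B9, S3} + {R3, E7, M8}: 68 + 67 = 135
  {R3, S3} + {B9, E7, M8}: 63 + 93 = 156
  … (15 splits in total)
  {E7} + {B9, R3, S3, M8}: 26 + 98 = 124  ← best
Best: vehicle 1 HQ → E7 → HQ = 26; vehicle 2 HQ → B9 → S3 → M8 → R3 → HQ = 98; combined 124.

Minimum combined distance: 124 min.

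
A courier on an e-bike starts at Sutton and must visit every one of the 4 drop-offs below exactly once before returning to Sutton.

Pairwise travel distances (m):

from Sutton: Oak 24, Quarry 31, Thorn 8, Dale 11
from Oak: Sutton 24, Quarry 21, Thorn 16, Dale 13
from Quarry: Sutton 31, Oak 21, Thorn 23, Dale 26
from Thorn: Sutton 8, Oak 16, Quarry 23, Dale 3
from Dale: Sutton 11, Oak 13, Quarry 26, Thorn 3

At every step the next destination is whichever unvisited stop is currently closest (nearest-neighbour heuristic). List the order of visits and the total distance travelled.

Total distance 76 m via the nearest-neighbour route Sutton → Thorn → Dale → Oak → Quarry → Sutton.

At Sutton the remaining stops are Thorn 8, Dale 11, Oak 24, Quarry 31; go to Thorn.
At Thorn the remaining stops are Dale 3, Oak 16, Quarry 23; go to Dale.
At Dale the remaining stops are Oak 13, Quarry 26; go to Oak.
At Oak the remaining stops are Quarry 21; go to Quarry.
Return Quarry→Sutton: 31.
Total = 8 + 3 + 13 + 21 + 31 = 76.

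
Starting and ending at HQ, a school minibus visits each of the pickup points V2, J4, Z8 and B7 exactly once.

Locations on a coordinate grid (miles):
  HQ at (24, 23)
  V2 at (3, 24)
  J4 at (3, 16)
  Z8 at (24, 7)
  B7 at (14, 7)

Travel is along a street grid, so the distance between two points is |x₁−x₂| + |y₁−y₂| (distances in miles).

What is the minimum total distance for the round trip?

76 miles — the shortest possible round trip.

HQ → V2 → J4 → Z8 → B7 → HQ: 22+8+30+10+26 = 96
HQ → V2 → J4 → B7 → Z8 → HQ: 22+8+20+10+16 = 76
HQ → V2 → Z8 → J4 → B7 → HQ: 22+38+30+20+26 = 136
HQ → V2 → Z8 → B7 → J4 → HQ: 22+38+10+20+28 = 118
HQ → V2 → B7 → J4 → Z8 → HQ: 22+28+20+30+16 = 116
HQ → V2 → B7 → Z8 → J4 → HQ: 22+28+10+30+28 = 118
HQ → J4 → V2 → Z8 → B7 → HQ: 28+8+38+10+26 = 110
HQ → J4 → V2 → B7 → Z8 → HQ: 28+8+28+10+16 = 90
HQ → J4 → Z8 → V2 → B7 → HQ: 28+30+38+28+26 = 150
HQ → J4 → B7 → V2 → Z8 → HQ: 28+20+28+38+16 = 130
HQ → Z8 → V2 → J4 → B7 → HQ: 16+38+8+20+26 = 108
HQ → Z8 → J4 → V2 → B7 → HQ: 16+30+8+28+26 = 108
The minimum is 76.
One optimal route: HQ → V2 → J4 → B7 → Z8 → HQ (or its reverse).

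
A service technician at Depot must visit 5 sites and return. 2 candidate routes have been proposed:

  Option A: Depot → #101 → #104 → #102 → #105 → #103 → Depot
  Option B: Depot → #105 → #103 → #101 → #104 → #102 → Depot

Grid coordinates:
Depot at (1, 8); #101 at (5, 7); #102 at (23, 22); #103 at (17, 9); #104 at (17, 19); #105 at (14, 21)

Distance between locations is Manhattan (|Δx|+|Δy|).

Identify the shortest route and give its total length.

80 — Option A is the shortest.

Option A: 5 + 24 + 9 + 10 + 15 + 17 = 80
Option B: 26 + 15 + 14 + 24 + 9 + 36 = 124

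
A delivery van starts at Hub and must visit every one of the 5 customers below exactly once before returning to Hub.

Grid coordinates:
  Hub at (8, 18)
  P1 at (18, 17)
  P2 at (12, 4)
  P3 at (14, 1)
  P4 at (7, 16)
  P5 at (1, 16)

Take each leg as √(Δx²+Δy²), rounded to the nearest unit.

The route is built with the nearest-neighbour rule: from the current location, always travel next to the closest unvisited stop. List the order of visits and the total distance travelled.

Nearest-neighbour total = 54; route Hub → P4 → P5 → P2 → P3 → P1 → Hub.

From Hub: distances to unvisited — P4=2, P5=7, P1=10, P2=15, P3=18. Nearest is P4 (2).
From P4: distances to unvisited — P5=6, P1=11, P2=13, P3=17. Nearest is P5 (6).
From P5: distances to unvisited — P2=16, P1=17, P3=20. Nearest is P2 (16).
From P2: distances to unvisited — P3=4, P1=14. Nearest is P3 (4).
From P3: distances to unvisited — P1=16. Nearest is P1 (16).
Return P1→Hub: 10.
Total = 2 + 6 + 16 + 4 + 16 + 10 = 54.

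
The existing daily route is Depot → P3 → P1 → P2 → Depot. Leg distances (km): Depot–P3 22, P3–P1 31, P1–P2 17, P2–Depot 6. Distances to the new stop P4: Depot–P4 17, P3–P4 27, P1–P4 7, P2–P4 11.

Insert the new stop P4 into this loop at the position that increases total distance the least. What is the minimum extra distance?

Minimum extra distance: 1 km, inserting P4 between P1 and P2.

Insertion cost between consecutive stops i–j is d(i,P4) + d(P4,j) − d(i,j):
  between Depot and P3: 17 + 27 − 22 = 22
  between P3 and P1: 27 + 7 − 31 = 3
  between P1 and P2: 7 + 11 − 17 = 1
  between P2 and Depot: 11 + 17 − 6 = 22
Cheapest insertion is between P1 and P2, adding 1.
New total = 76 + 1 = 77.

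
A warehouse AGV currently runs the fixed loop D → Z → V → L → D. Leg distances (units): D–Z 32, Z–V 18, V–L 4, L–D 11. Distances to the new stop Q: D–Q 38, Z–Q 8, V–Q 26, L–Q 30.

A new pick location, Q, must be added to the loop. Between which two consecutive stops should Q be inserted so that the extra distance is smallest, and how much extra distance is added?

+14 — insert Q between D and Z.

Insertion cost between consecutive stops i–j is d(i,Q) + d(Q,j) − d(i,j):
  between D and Z: 38 + 8 − 32 = 14
  between Z and V: 8 + 26 − 18 = 16
  between V and L: 26 + 30 − 4 = 52
  between L and D: 30 + 38 − 11 = 57
Cheapest insertion is between D and Z, adding 14.
New total = 65 + 14 = 79.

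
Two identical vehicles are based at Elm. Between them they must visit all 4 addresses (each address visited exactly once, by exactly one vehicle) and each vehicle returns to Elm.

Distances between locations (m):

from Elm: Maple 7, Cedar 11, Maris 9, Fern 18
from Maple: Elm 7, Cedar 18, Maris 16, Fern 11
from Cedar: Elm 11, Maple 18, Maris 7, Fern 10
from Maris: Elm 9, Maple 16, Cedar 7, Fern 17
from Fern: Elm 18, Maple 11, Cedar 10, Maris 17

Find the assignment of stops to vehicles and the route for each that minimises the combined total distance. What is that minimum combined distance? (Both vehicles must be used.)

Minimum combined distance: 57 m.

Try each way of splitting the stops between the two vehicles (each non-empty) and, for each split, find the best tour for each vehicle:
  {Maple} + {Cedar, Maris, Fern}: 14 + 44 = 58
  {Cedar} + {Maple, Maris, Fern}: 22 + 44 = 66
  {Maple, Cedar} + {Maris, Fern}: 36 + 44 = 80
  {Maris} + {Maple, Cedar, Fern}: 18 + 39 = 57
  {Maple, Maris} + {Cedar, Fern}: 32 + 39 = 71
  {Cedar, Maris} + {Maple, Fern}: 27 + 36 = 63
  … (7 splits in total)
Best: vehicle 1 Elm → Maris → Elm = 18; vehicle 2 Elm → Maple → Fern → Cedar → Elm = 39; combined 57.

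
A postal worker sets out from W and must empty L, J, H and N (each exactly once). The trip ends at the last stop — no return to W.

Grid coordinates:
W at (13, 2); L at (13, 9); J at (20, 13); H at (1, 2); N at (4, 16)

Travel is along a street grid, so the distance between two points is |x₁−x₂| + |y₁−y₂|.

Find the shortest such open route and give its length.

There are 4! = 24 possible orderings.
W - L - J - H - N: 7+11+30+17 = 65
W - L - J - N - H: 7+11+19+17 = 54
W - L - H - J - N: 7+19+30+19 = 75
W - L - H - N - J: 7+19+17+19 = 62
W - L - N - J - H: 7+16+19+30 = 72
W - L - N - H - J: 7+16+17+30 = 70
W - J - L - H - N: 18+11+19+17 = 65
W - J - L - N - H: 18+11+16+17 = 62
W - J - H - L - N: 18+30+19+16 = 83
W - J - H - N - L: 18+30+17+16 = 81
W - J - N - L - H: 18+19+16+19 = 72
W - J - N - H - L: 18+19+17+19 = 73
W - H - L - J - N: 12+19+11+19 = 61
W - H - L - N - J: 12+19+16+19 = 66
… (10 more)
The minimum is 54.
One shortest path: W → L → J → N → H.

54 — the minimum one-way total.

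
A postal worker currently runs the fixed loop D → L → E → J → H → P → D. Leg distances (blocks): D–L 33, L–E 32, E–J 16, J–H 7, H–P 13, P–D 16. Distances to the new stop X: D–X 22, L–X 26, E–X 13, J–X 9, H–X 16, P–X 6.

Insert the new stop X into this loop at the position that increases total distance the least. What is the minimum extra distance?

Insertion cost between consecutive stops i–j is d(i,X) + d(X,j) − d(i,j):
  between D and L: 22 + 26 − 33 = 15
  between L and E: 26 + 13 − 32 = 7
  between E and J: 13 + 9 − 16 = 6
  between J and H: 9 + 16 − 7 = 18
  between H and P: 16 + 6 − 13 = 9
  between P and D: 6 + 22 − 16 = 12
Cheapest insertion is between E and J, adding 6.
New total = 117 + 6 = 123.

Adding 6 blocks by placing X on the E–J leg.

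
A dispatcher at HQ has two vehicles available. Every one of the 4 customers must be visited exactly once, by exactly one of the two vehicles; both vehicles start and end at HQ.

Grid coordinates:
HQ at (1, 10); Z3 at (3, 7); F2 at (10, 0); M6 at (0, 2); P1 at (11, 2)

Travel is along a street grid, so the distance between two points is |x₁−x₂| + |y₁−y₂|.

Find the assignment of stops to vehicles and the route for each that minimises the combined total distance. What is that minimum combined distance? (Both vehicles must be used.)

52 — the smallest possible combined total.

Try each way of splitting the stops between the two vehicles (each non-empty) and, for each split, find the best tour for each vehicle:
  {Z3} + {F2, M6, P1}: 10 + 42 = 52
  {F2} + {Z3, M6, P1}: 38 + 38 = 76
  {Z3, F2} + {M6, P1}: 38 + 38 = 76
  {M6} + {Z3, F2, P1}: 18 + 40 = 58
  {Z3, M6} + {F2, P1}: 22 + 40 = 62
  {F2, M6} + {Z3, P1}: 40 + 36 = 76
  … (7 splits in total)
Best: vehicle 1 HQ → Z3 → HQ = 10; vehicle 2 HQ → F2 → P1 → M6 → HQ = 42; combined 52.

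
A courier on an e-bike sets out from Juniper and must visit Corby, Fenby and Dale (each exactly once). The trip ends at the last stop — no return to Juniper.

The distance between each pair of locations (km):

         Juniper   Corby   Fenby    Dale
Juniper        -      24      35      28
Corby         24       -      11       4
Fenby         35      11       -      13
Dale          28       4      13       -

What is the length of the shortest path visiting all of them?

There are 3! = 6 possible orderings.
Juniper - Corby - Fenby - Dale: 24+11+13 = 48
Juniper - Corby - Dale - Fenby: 24+4+13 = 41
Juniper - Fenby - Corby - Dale: 35+11+4 = 50
Juniper - Fenby - Dale - Corby: 35+13+4 = 52
Juniper - Dale - Corby - Fenby: 28+4+11 = 43
Juniper - Dale - Fenby - Corby: 28+13+11 = 52
The minimum is 41.
One shortest path: Juniper → Corby → Dale → Fenby.

Minimum one-way distance = 41 km.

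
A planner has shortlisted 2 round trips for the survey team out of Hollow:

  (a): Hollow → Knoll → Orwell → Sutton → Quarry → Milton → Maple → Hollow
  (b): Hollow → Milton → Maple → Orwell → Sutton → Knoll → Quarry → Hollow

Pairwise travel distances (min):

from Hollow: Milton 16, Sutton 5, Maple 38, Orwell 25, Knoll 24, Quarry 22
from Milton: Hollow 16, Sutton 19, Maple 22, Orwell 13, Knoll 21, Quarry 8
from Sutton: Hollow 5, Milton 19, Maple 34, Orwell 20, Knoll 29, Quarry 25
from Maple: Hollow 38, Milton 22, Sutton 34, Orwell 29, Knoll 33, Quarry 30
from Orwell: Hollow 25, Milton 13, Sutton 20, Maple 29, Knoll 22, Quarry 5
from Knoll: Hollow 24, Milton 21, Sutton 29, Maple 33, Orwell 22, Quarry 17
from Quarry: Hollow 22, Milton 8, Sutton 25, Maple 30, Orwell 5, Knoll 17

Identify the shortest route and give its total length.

155 min — (b) is the shortest.

(a): 24 + 22 + 20 + 25 + 8 + 22 + 38 = 159
(b): 16 + 22 + 29 + 20 + 29 + 17 + 22 = 155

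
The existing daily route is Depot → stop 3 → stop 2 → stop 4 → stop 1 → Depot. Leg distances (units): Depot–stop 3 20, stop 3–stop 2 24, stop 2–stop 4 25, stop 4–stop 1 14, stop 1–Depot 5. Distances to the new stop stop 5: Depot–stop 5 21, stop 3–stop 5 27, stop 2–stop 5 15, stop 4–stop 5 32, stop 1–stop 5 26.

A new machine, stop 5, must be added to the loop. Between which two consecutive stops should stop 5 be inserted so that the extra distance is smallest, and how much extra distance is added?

Insertion cost between consecutive stops i–j is d(i,stop 5) + d(stop 5,j) − d(i,j):
  between Depot and stop 3: 21 + 27 − 20 = 28
  between stop 3 and stop 2: 27 + 15 − 24 = 18
  between stop 2 and stop 4: 15 + 32 − 25 = 22
  between stop 4 and stop 1: 32 + 26 − 14 = 44
  between stop 1 and Depot: 26 + 21 − 5 = 42
Cheapest insertion is between stop 3 and stop 2, adding 18.
New total = 88 + 18 = 106.

Minimum extra distance: 18, inserting stop 5 between stop 3 and stop 2.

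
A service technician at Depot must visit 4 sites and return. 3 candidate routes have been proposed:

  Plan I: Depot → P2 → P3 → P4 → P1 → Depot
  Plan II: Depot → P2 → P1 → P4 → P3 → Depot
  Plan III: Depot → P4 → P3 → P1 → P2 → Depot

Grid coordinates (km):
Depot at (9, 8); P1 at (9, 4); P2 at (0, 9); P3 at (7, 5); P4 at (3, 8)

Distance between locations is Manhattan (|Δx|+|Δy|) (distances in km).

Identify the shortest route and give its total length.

Shortest is Plan III, total 40 km.

Plan I: 10 + 11 + 7 + 10 + 4 = 42
Plan II: 10 + 14 + 10 + 7 + 5 = 46
Plan III: 6 + 7 + 3 + 14 + 10 = 40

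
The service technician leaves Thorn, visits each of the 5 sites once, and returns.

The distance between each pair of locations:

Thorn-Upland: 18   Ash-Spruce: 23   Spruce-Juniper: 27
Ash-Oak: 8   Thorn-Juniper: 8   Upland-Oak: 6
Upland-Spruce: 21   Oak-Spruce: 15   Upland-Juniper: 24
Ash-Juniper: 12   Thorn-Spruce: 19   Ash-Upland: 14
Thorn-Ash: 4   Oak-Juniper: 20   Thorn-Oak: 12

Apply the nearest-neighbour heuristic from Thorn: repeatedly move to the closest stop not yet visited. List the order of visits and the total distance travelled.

At Thorn the remaining stops are Ash 4, Juniper 8, Oak 12, Upland 18, Spruce 19; go to Ash.
At Ash the remaining stops are Oak 8, Juniper 12, Upland 14, Spruce 23; go to Oak.
At Oak the remaining stops are Upland 6, Spruce 15, Juniper 20; go to Upland.
At Upland the remaining stops are Spruce 21, Juniper 24; go to Spruce.
At Spruce the remaining stops are Juniper 27; go to Juniper.
Return Juniper→Thorn: 8.
Total = 4 + 8 + 6 + 21 + 27 + 8 = 74.

Total distance 74 via the nearest-neighbour route Thorn → Ash → Oak → Upland → Spruce → Juniper → Thorn.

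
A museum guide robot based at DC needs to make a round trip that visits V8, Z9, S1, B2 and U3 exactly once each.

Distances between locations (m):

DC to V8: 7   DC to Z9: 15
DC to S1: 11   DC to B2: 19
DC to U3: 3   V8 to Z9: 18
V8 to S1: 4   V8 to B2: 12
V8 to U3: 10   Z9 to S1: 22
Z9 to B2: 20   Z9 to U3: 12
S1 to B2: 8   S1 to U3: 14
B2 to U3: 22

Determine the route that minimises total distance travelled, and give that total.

Minimum total distance: 54 m.

With 5 stops there are 5!/2 = 60 distinct round trips (a route and its reverse cost the same).
DC - V8 - Z9 - S1 - B2 - U3 - DC: 7+18+22+8+22+3 = 80
DC - V8 - Z9 - S1 - U3 - B2 - DC: 7+18+22+14+22+19 = 102
DC - V8 - Z9 - B2 - S1 - U3 - DC: 7+18+20+8+14+3 = 70
DC - V8 - Z9 - B2 - U3 - S1 - DC: 7+18+20+22+14+11 = 92
DC - V8 - Z9 - U3 - S1 - B2 - DC: 7+18+12+14+8+19 = 78
DC - V8 - Z9 - U3 - B2 - S1 - DC: 7+18+12+22+8+11 = 78
DC - V8 - S1 - Z9 - B2 - U3 - DC: 7+4+22+20+22+3 = 78
DC - V8 - S1 - Z9 - U3 - B2 - DC: 7+4+22+12+22+19 = 86
DC - V8 - S1 - B2 - Z9 - U3 - DC: 7+4+8+20+12+3 = 54
DC - V8 - S1 - B2 - U3 - Z9 - DC: 7+4+8+22+12+15 = 68
DC - V8 - S1 - U3 - Z9 - B2 - DC: 7+4+14+12+20+19 = 76
DC - V8 - S1 - U3 - B2 - Z9 - DC: 7+4+14+22+20+15 = 82
DC - V8 - B2 - Z9 - S1 - U3 - DC: 7+12+20+22+14+3 = 78
DC - V8 - B2 - Z9 - U3 - S1 - DC: 7+12+20+12+14+11 = 76
… (46 more)
The minimum is 54.
One optimal route: DC → V8 → S1 → B2 → Z9 → U3 → DC (or its reverse).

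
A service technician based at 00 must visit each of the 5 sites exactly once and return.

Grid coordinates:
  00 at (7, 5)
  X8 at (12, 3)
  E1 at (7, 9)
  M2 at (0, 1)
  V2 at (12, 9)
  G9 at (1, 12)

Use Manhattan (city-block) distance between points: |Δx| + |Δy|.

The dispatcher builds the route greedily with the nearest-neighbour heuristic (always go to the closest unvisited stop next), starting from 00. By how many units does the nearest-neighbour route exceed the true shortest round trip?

00: E1=4, X8=7, V2=9, M2=11, G9=13 ⇒ E1
E1: V2=5, G9=9, X8=11, M2=15 ⇒ V2
V2: X8=6, G9=14, M2=20 ⇒ X8
X8: M2=14, G9=20 ⇒ M2
M2: G9=12 ⇒ G9
NN route 00 → E1 → V2 → X8 → M2 → G9 → 00 costs 54.
Optimal: 00 → X8 → V2 → E1 → G9 → M2 → 00 costs 50 (by enumerating all 60 distinct tours).
Excess = 54 − 50 = 4.

The nearest-neighbour route is 4 longer than optimal.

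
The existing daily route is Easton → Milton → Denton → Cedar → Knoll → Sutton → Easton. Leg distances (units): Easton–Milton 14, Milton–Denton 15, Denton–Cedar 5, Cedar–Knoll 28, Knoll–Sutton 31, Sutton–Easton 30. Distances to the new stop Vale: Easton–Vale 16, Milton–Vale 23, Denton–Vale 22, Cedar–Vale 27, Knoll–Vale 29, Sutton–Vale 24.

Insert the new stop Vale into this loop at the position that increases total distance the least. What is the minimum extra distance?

+10 — insert Vale between Sutton and Easton.

Insertion cost between consecutive stops i–j is d(i,Vale) + d(Vale,j) − d(i,j):
  between Easton and Milton: 16 + 23 − 14 = 25
  between Milton and Denton: 23 + 22 − 15 = 30
  between Denton and Cedar: 22 + 27 − 5 = 44
  between Cedar and Knoll: 27 + 29 − 28 = 28
  between Knoll and Sutton: 29 + 24 − 31 = 22
  between Sutton and Easton: 24 + 16 − 30 = 10
Cheapest insertion is between Sutton and Easton, adding 10.
New total = 123 + 10 = 133.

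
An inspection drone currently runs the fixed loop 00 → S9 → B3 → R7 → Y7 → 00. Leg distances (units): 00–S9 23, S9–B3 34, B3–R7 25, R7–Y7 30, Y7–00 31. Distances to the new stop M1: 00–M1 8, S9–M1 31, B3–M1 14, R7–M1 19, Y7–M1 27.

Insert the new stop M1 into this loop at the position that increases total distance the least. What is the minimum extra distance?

Insertion cost between consecutive stops i–j is d(i,M1) + d(M1,j) − d(i,j):
  between 00 and S9: 8 + 31 − 23 = 16
  between S9 and B3: 31 + 14 − 34 = 11
  between B3 and R7: 14 + 19 − 25 = 8
  between R7 and Y7: 19 + 27 − 30 = 16
  between Y7 and 00: 27 + 8 − 31 = 4
Cheapest insertion is between Y7 and 00, adding 4.
New total = 143 + 4 = 147.

Minimum extra distance: 4, inserting M1 between Y7 and 00.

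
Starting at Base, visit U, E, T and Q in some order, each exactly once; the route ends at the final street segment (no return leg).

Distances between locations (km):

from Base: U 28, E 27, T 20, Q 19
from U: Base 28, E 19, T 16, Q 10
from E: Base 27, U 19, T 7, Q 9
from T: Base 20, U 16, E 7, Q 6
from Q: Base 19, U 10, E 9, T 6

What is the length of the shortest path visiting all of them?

Minimum one-way distance = 46 km.

There are 4! = 24 possible orderings.
Base - U - E - T - Q: 28+19+7+6 = 60
Base - U - E - Q - T: 28+19+9+6 = 62
Base - U - T - E - Q: 28+16+7+9 = 60
Base - U - T - Q - E: 28+16+6+9 = 59
Base - U - Q - E - T: 28+10+9+7 = 54
Base - U - Q - T - E: 28+10+6+7 = 51
Base - E - U - T - Q: 27+19+16+6 = 68
Base - E - U - Q - T: 27+19+10+6 = 62
Base - E - T - U - Q: 27+7+16+10 = 60
Base - E - T - Q - U: 27+7+6+10 = 50
Base - E - Q - U - T: 27+9+10+16 = 62
Base - E - Q - T - U: 27+9+6+16 = 58
Base - T - U - E - Q: 20+16+19+9 = 64
Base - T - U - Q - E: 20+16+10+9 = 55
… (10 more)
Base - T - E - Q - U: 20+7+9+10 = 46  ← best
The minimum is 46.
One shortest path: Base → T → E → Q → U.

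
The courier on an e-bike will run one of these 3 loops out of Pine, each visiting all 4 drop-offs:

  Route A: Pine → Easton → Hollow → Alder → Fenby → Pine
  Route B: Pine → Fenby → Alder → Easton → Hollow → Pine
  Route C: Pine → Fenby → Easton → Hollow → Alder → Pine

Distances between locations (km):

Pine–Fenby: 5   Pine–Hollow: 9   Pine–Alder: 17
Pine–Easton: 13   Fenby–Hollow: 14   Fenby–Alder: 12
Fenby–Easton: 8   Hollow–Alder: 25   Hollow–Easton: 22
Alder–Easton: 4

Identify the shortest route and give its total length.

Shortest is Route B, total 52 km.

Route A: 13 + 22 + 25 + 12 + 5 = 77
Route B: 5 + 12 + 4 + 22 + 9 = 52
Route C: 5 + 8 + 22 + 25 + 17 = 77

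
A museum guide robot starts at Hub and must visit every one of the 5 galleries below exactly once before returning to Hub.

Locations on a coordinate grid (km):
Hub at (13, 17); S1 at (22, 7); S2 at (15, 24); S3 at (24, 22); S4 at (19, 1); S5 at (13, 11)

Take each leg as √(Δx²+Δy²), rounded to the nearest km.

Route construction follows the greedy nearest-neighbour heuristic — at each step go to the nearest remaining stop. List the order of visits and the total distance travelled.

Nearest-neighbour total = 61 km; route Hub → S5 → S1 → S4 → S3 → S2 → Hub.

From Hub: distances to unvisited — S5=6, S2=7, S3=12, S1=13, S4=17. Nearest is S5 (6).
From S5: distances to unvisited — S1=10, S4=12, S2=13, S3=16. Nearest is S1 (10).
From S1: distances to unvisited — S4=7, S3=15, S2=18. Nearest is S4 (7).
From S4: distances to unvisited — S3=22, S2=23. Nearest is S3 (22).
From S3: distances to unvisited — S2=9. Nearest is S2 (9).
Return S2→Hub: 7.
Total = 6 + 10 + 7 + 22 + 9 + 7 = 61.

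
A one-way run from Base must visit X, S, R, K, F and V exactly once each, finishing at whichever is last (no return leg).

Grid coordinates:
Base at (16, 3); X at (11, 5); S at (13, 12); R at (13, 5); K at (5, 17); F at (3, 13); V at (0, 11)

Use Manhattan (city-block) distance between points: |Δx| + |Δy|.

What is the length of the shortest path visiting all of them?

Minimum one-way distance = 40.

There are 6! = 720 possible orderings.
Base → X → S → R → K → F → V: 7+9+7+20+6+5 = 54
Base → X → S → R → K → V → F: 7+9+7+20+11+5 = 59
Base → X → S → R → F → K → V: 7+9+7+18+6+11 = 58
Base → X → S → R → F → V → K: 7+9+7+18+5+11 = 57
Base → X → S → R → V → K → F: 7+9+7+19+11+6 = 59
Base → X → S → R → V → F → K: 7+9+7+19+5+6 = 53
Base → X → S → K → R → F → V: 7+9+13+20+18+5 = 72
Base → X → S → K → R → V → F: 7+9+13+20+19+5 = 73
… (712 more)
Base → X → R → S → K → F → V: 7+2+7+13+6+5 = 40  ← best
The minimum is 40.
One shortest path: Base → X → R → S → K → F → V.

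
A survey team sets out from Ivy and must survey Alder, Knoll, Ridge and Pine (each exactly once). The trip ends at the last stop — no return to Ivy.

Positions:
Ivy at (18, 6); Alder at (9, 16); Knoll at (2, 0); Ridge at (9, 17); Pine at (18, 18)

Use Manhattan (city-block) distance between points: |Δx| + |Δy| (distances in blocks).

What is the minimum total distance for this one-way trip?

There are 4! = 24 possible orderings.
Ivy→Alder→Knoll→Ridge→Pine: 19+23+24+10 = 76
Ivy→Alder→Knoll→Pine→Ridge: 19+23+34+10 = 86
Ivy→Alder→Ridge→Knoll→Pine: 19+1+24+34 = 78
Ivy→Alder→Ridge→Pine→Knoll: 19+1+10+34 = 64
Ivy→Alder→Pine→Knoll→Ridge: 19+11+34+24 = 88
Ivy→Alder→Pine→Ridge→Knoll: 19+11+10+24 = 64
Ivy→Knoll→Alder→Ridge→Pine: 22+23+1+10 = 56
Ivy→Knoll→Alder→Pine→Ridge: 22+23+11+10 = 66
Ivy→Knoll→Ridge→Alder→Pine: 22+24+1+11 = 58
Ivy→Knoll→Ridge→Pine→Alder: 22+24+10+11 = 67
Ivy→Knoll→Pine→Alder→Ridge: 22+34+11+1 = 68
Ivy→Knoll→Pine→Ridge→Alder: 22+34+10+1 = 67
Ivy→Ridge→Alder→Knoll→Pine: 20+1+23+34 = 78
Ivy→Ridge→Alder→Pine→Knoll: 20+1+11+34 = 66
… (10 more)
Ivy→Pine→Ridge→Alder→Knoll: 12+10+1+23 = 46  ← best
The minimum is 46.
One shortest path: Ivy → Pine → Ridge → Alder → Knoll.

Shortest open route: 46 blocks.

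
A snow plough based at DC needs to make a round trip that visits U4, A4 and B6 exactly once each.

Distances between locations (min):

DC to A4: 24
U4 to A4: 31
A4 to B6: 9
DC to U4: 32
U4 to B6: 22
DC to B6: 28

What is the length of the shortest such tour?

DC→U4→A4→B6→DC: 32+31+9+28 = 100
DC→U4→B6→A4→DC: 32+22+9+24 = 87
DC→A4→U4→B6→DC: 24+31+22+28 = 105
The minimum is 87.
One optimal route: DC → U4 → B6 → A4 → DC (or its reverse).

Shortest round trip = 87 min.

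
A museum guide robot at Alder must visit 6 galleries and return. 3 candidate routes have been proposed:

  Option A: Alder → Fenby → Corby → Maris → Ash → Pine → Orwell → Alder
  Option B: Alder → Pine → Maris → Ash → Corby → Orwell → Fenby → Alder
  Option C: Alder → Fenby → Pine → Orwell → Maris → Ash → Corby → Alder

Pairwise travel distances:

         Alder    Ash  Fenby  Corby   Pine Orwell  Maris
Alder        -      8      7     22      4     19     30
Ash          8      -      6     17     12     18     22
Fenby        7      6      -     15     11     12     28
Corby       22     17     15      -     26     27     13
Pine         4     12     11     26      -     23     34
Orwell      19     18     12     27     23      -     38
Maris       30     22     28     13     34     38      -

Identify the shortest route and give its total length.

111 — Option A is the shortest.

Option A: 7 + 15 + 13 + 22 + 12 + 23 + 19 = 111
Option B: 4 + 34 + 22 + 17 + 27 + 12 + 7 = 123
Option C: 7 + 11 + 23 + 38 + 22 + 17 + 22 = 140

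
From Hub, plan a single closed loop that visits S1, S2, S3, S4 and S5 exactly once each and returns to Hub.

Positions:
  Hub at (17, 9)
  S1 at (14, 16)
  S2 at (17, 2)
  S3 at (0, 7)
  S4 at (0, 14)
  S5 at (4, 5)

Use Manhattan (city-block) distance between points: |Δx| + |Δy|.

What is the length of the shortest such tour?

Shortest round trip = 62.

There are 60 distinct closed tours to check (reversals are equivalent).
Hub → S1 → S2 → S3 → S4 → S5 → Hub: 10+17+22+7+13+17 = 86
Hub → S1 → S2 → S3 → S5 → S4 → Hub: 10+17+22+6+13+22 = 90
Hub → S1 → S2 → S4 → S3 → S5 → Hub: 10+17+29+7+6+17 = 86
Hub → S1 → S2 → S4 → S5 → S3 → Hub: 10+17+29+13+6+19 = 94
Hub → S1 → S2 → S5 → S3 → S4 → Hub: 10+17+16+6+7+22 = 78
Hub → S1 → S2 → S5 → S4 → S3 → Hub: 10+17+16+13+7+19 = 82
Hub → S1 → S3 → S2 → S4 → S5 → Hub: 10+23+22+29+13+17 = 114
Hub → S1 → S3 → S2 → S5 → S4 → Hub: 10+23+22+16+13+22 = 106
Hub → S1 → S3 → S4 → S2 → S5 → Hub: 10+23+7+29+16+17 = 102
Hub → S1 → S3 → S4 → S5 → S2 → Hub: 10+23+7+13+16+7 = 76
Hub → S1 → S3 → S5 → S2 → S4 → Hub: 10+23+6+16+29+22 = 106
Hub → S1 → S3 → S5 → S4 → S2 → Hub: 10+23+6+13+29+7 = 88
Hub → S1 → S4 → S2 → S3 → S5 → Hub: 10+16+29+22+6+17 = 100
Hub → S1 → S4 → S2 → S5 → S3 → Hub: 10+16+29+16+6+19 = 96
… (46 more)
Hub → S1 → S4 → S3 → S5 → S2 → Hub: 10+16+7+6+16+7 = 62  ← best
The minimum is 62.
One optimal route: Hub → S1 → S4 → S3 → S5 → S2 → Hub (or its reverse).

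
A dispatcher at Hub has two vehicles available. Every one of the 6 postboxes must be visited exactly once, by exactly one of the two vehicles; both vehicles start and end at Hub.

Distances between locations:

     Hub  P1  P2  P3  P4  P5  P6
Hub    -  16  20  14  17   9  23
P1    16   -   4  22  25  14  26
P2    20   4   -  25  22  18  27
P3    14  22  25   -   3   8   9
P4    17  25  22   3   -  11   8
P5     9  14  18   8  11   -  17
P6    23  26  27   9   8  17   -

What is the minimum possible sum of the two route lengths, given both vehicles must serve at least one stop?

Check every non-empty split of the stops between the two vehicles; for each half take its own optimal tour:
  {P1} + {P2, P3, P4, P5, P6}: 32 + 75 = 107
  {P2} + {P1, P3, P4, P5, P6}: 40 + 70 = 110
  {P1, P2} + {P3, P4, P5, P6}: 40 + 51 = 91
  {P3} + {P1, P2, P4, P5, P6}: 28 + 75 = 103
  {P1, P3} + {P2, P4, P5, P6}: 52 + 75 = 127
  {P2, P3} + {P1, P4, P5, P6}: 59 + 70 = 129
  … (31 splits in total)
  {P5} + {P1, P2, P3, P4, P6}: 18 + 72 = 90  ← best
Best: vehicle 1 Hub → P5 → Hub = 18; vehicle 2 Hub → P1 → P2 → P6 → P4 → P3 → Hub = 72; combined 90.

90 — the smallest possible combined total.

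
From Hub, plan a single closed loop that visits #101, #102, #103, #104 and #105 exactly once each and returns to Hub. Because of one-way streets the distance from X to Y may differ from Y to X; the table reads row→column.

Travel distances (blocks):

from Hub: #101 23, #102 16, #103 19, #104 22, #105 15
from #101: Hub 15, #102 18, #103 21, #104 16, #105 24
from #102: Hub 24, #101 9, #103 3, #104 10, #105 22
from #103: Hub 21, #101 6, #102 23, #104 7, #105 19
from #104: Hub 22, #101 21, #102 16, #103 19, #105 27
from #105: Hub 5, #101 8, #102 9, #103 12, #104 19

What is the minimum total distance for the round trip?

Minimum total distance: 70 blocks.

Hub-#101-#102-#103-#104-#105-Hub: 23+18+3+7+27+5 = 83
Hub-#101-#102-#103-#105-#104-Hub: 23+18+3+19+19+22 = 104
Hub-#101-#102-#104-#103-#105-Hub: 23+18+10+19+19+5 = 94
Hub-#101-#102-#104-#105-#103-Hub: 23+18+10+27+12+21 = 111
Hub-#101-#102-#105-#103-#104-Hub: 23+18+22+12+7+22 = 104
Hub-#101-#102-#105-#104-#103-Hub: 23+18+22+19+19+21 = 122
Hub-#101-#103-#102-#104-#105-Hub: 23+21+23+10+27+5 = 109
Hub-#101-#103-#102-#105-#104-Hub: 23+21+23+22+19+22 = 130
Hub-#101-#103-#104-#102-#105-Hub: 23+21+7+16+22+5 = 94
Hub-#101-#103-#104-#105-#102-Hub: 23+21+7+27+9+24 = 111
Hub-#101-#103-#105-#102-#104-Hub: 23+21+19+9+10+22 = 104
Hub-#101-#103-#105-#104-#102-Hub: 23+21+19+19+16+24 = 122
Hub-#101-#104-#102-#103-#105-Hub: 23+16+16+3+19+5 = 82
Hub-#101-#104-#102-#105-#103-Hub: 23+16+16+22+12+21 = 110
… (106 more)
Hub-#105-#102-#103-#104-#101-Hub: 15+9+3+7+21+15 = 70  ← best
The minimum is 70.
One optimal route: Hub → #105 → #102 → #103 → #104 → #101 → Hub.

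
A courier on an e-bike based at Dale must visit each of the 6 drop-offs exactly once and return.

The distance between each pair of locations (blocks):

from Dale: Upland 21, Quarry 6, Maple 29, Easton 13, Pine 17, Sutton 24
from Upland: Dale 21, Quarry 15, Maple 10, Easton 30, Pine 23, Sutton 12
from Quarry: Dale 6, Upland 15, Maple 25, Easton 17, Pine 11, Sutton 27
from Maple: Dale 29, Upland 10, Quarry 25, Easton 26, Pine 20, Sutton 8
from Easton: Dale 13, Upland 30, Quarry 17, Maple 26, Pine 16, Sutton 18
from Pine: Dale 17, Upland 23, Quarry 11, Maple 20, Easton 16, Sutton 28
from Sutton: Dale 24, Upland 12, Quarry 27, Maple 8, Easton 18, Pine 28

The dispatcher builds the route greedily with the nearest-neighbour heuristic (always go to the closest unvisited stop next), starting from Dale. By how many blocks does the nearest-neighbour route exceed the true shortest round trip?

Dale: Quarry=6, Easton=13, Pine=17, Upland=21, Sutton=24, Maple=29 ⇒ Quarry
Quarry: Pine=11, Upland=15, Easton=17, Maple=25, Sutton=27 ⇒ Pine
Pine: Easton=16, Maple=20, Upland=23, Sutton=28 ⇒ Easton
Easton: Sutton=18, Maple=26, Upland=30 ⇒ Sutton
Sutton: Maple=8, Upland=12 ⇒ Maple
Maple: Upland=10 ⇒ Upland
NN route Dale → Quarry → Pine → Easton → Sutton → Maple → Upland → Dale costs 90.
Optimal: Dale → Quarry → Pine → Upland → Maple → Sutton → Easton → Dale costs 89 (by enumerating all 360 distinct tours).
Excess = 90 − 89 = 1.

1 blocks longer than the optimal tour.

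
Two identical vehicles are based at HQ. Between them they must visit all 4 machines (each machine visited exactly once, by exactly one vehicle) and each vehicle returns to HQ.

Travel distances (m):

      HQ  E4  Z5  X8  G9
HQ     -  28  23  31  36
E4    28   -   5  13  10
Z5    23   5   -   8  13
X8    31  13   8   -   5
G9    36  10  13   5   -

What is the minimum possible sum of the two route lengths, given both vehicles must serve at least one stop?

Minimum combined distance: 120 m.

There are 2^3 − 1 = 7 ways to divide the 4 stops into two non-empty groups. For each, the best each vehicle can do is its own shortest tour through its group:
  {E4} + {Z5, X8, G9}: 56 + 72 = 128
  {Z5} + {E4, X8, G9}: 46 + 74 = 120
  {E4, Z5} + {X8, G9}: 56 + 72 = 128
  {X8} + {E4, Z5, G9}: 62 + 74 = 136
  {E4, X8} + {Z5, G9}: 72 + 72 = 144
  {Z5, X8} + {E4, G9}: 62 + 74 = 136
  … (7 splits in total)
Best: vehicle 1 HQ → Z5 → HQ = 46; vehicle 2 HQ → E4 → G9 → X8 → HQ = 74; combined 120.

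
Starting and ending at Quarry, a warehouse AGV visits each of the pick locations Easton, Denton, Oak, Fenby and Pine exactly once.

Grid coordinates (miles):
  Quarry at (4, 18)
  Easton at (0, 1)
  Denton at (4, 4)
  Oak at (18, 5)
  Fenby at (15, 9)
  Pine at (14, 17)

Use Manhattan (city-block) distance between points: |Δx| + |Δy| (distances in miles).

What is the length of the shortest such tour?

70 miles — the shortest possible round trip.

There are 60 distinct closed tours to check (reversals are equivalent).
Quarry - Easton - Denton - Oak - Fenby - Pine - Quarry: 21+7+15+7+9+11 = 70
Quarry - Easton - Denton - Oak - Pine - Fenby - Quarry: 21+7+15+16+9+20 = 88
Quarry - Easton - Denton - Fenby - Oak - Pine - Quarry: 21+7+16+7+16+11 = 78
Quarry - Easton - Denton - Fenby - Pine - Oak - Quarry: 21+7+16+9+16+27 = 96
Quarry - Easton - Denton - Pine - Oak - Fenby - Quarry: 21+7+23+16+7+20 = 94
Quarry - Easton - Denton - Pine - Fenby - Oak - Quarry: 21+7+23+9+7+27 = 94
Quarry - Easton - Oak - Denton - Fenby - Pine - Quarry: 21+22+15+16+9+11 = 94
Quarry - Easton - Oak - Denton - Pine - Fenby - Quarry: 21+22+15+23+9+20 = 110
Quarry - Easton - Oak - Fenby - Denton - Pine - Quarry: 21+22+7+16+23+11 = 100
Quarry - Easton - Oak - Fenby - Pine - Denton - Quarry: 21+22+7+9+23+14 = 96
Quarry - Easton - Oak - Pine - Denton - Fenby - Quarry: 21+22+16+23+16+20 = 118
Quarry - Easton - Oak - Pine - Fenby - Denton - Quarry: 21+22+16+9+16+14 = 98
Quarry - Easton - Fenby - Denton - Oak - Pine - Quarry: 21+23+16+15+16+11 = 102
Quarry - Easton - Fenby - Denton - Pine - Oak - Quarry: 21+23+16+23+16+27 = 126
… (46 more)
The minimum is 70.
One optimal route: Quarry → Easton → Denton → Oak → Fenby → Pine → Quarry (or its reverse).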